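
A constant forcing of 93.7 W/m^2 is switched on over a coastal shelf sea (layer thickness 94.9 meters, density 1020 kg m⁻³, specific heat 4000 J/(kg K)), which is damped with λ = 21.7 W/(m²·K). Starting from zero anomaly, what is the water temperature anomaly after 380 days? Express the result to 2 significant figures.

3.6 K

Areal heat capacity C = ρ c_p D = 1020 × 4000 × 94.9 = 3.87×10^8 J/(m²·K).
τ = C / λ = 3.87×10^8 / 21.7 = 1.78×10^7 s.
Equilibrium anomaly ΔT_eq = F / λ = 93.7 / 21.7 = 4.32 K.
t = 380 days = 3.28×10^7 s, so t/τ = 1.84.
ΔT(t) = ΔT_eq (1 − e^(−t/τ)) = 4.32 × (1 − e^−1.84) = 3.63 K.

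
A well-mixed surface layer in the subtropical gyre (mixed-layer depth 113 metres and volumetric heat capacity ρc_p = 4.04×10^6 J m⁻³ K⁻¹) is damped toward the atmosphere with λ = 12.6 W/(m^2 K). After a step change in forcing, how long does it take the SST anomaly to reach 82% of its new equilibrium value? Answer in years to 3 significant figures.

1.97 years

Areal heat capacity C = ρc_p × D = 4.04×10^6 × 113 = 4.57×10^8 J/(m²·K).
τ = C / λ = 4.57×10^8 / 12.6 = 3.62×10^7 s.
Fraction reached: 1 − e^(−t/τ) = 0.82 ⇒ t = −τ ln(1 − 0.82) = τ × 1.71.
t = 6.21×10^7 s = 1.97 years.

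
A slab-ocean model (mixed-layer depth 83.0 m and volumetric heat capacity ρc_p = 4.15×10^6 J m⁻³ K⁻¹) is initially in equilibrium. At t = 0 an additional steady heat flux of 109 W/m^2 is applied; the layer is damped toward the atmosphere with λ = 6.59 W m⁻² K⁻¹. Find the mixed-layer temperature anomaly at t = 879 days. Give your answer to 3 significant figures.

12.7 K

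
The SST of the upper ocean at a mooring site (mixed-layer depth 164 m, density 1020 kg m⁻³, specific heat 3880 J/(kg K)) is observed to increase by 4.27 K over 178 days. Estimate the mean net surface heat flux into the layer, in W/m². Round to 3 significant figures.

Areal heat capacity C = ρ c_p D = 1020 × 3880 × 164 = 6.49×10^8 J/(m²·K).
Required heat per unit area: Q = C ΔT = 6.49×10^8 × 4.27 = 2.77×10^9 J/m².
Flux F = Q / Δt = 2.77×10^9 / 1.54×10^7 s = 180 W/m².

180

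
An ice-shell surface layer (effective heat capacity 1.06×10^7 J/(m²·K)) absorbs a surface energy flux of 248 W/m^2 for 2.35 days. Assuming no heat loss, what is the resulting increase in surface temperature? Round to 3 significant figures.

4.75 K

Areal heat capacity C = 1.06×10^7 J/(m²·K) (given).
Net heat input Q = F Δt = 248 × (2.35 days × 86400 s/day) = 5.04×10^7 J/m².
ΔT = Q / C = 5.04×10^7 / 1.06×10^7 = 4.75 K.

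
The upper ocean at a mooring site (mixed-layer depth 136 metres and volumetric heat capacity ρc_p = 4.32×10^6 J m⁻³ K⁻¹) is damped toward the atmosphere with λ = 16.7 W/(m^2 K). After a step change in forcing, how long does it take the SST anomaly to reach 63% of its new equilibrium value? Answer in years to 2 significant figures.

1.1 years

Areal heat capacity C = ρc_p × D = 4.32×10^6 × 136 = 5.88×10^8 J m⁻² K⁻¹.
τ = C / λ = 5.88×10^8 / 16.7 = 3.52×10^7 s.
Fraction reached: 1 − e^(−t/τ) = 0.63 ⇒ t = −τ ln(1 − 0.63) = τ × 0.994.
t = 3.50×10^7 s = 1.11 years.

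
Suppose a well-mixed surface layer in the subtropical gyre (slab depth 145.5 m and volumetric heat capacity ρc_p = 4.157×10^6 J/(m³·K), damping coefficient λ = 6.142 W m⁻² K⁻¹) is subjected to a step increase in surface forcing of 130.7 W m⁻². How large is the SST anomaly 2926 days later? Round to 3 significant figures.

Areal heat capacity C = ρc_p × D = 4.157×10^6 × 145.5 = 6.05×10^8 J/(m²·K).
τ = C / λ = 6.05×10^8 / 6.142 = 9.85×10^7 s.
Equilibrium anomaly ΔT_eq = F / λ = 130.7 / 6.142 = 21.3 K.
t = 2926 days = 2.53×10^8 s, so t/τ = 2.57.
ΔT(t) = ΔT_eq (1 − e^(−t/τ)) = 21.3 × (1 − e^−2.57) = 19.6 K.

19.6 K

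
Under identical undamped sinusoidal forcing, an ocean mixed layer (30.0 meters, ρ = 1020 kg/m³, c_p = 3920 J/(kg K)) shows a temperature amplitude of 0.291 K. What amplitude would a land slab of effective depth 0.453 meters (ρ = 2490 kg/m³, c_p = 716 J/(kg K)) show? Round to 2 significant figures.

43 K

C_ocean = 1.20×10^8 J/(m²·K); C_land = 8.08×10^5 J/(m²·K).
A ∝ 1/C ⇒ A_land = A_ocean × C_ocean/C_land = 0.291 × 149 = 43.2 K.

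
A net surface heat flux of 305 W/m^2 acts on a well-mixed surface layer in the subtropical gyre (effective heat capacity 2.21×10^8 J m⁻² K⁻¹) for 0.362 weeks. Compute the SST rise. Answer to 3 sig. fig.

0.302 K

Areal heat capacity C = 2.21×10^8 J m⁻² K⁻¹ (given).
Net heat input Q = F Δt = 305 × (0.362 weeks × 6.048×10^5 s/week) = 6.68×10^7 J/m².
ΔT = Q / C = 6.68×10^7 / 2.21×10^8 = 0.302 K.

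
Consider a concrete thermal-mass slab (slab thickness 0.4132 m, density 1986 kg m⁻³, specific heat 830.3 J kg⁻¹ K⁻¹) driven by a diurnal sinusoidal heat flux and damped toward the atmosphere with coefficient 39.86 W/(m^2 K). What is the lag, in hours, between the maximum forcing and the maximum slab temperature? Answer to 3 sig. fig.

Areal heat capacity C = ρ c_p D = 1986 × 830.3 × 0.4132 = 6.81×10^5 J/(m^2 K).
ω = 2π / 86400 s = 7.27×10^-5 s⁻¹.
Phase lag φ = arctan(Cω/λ) = arctan(49.5/39.86) = 0.893 rad.
Time lag = φ / ω = 0.893 / 7.27×10^-5 = 12300 s = 3.41 hours.

3.41 hours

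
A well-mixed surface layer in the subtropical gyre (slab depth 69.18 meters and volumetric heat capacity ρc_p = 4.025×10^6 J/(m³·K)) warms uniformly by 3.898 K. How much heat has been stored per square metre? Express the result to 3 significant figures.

Areal heat capacity C = ρc_p × D = 4.025×10^6 × 69.18 = 2.78×10^8 J/(m²·K).
ΔQ = C ΔT = 2.78×10^8 × 3.898 = 1.09×10^9 J/m².

1.09×10^9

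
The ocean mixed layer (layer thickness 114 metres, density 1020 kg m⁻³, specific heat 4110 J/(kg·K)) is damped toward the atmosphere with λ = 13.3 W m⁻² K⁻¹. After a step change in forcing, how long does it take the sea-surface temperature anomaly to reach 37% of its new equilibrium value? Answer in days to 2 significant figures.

190 days

Areal heat capacity C = ρ c_p D = 1020 × 4110 × 114 = 4.78×10^8 J/(m²·K).
τ = C / λ = 4.78×10^8 / 13.3 = 3.59×10^7 s.
Fraction reached: 1 − e^(−t/τ) = 0.37 ⇒ t = −τ ln(1 − 0.37) = τ × 0.462.
t = 1.66×10^7 s = 192 days.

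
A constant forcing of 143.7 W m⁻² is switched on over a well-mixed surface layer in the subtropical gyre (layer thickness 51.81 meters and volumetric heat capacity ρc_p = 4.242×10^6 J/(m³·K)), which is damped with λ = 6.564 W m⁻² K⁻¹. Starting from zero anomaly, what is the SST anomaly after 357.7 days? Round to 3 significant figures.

13.2 K

Areal heat capacity C = ρc_p × D = 4.242×10^6 × 51.81 = 2.20×10^8 J m⁻² K⁻¹.
τ = C / λ = 2.20×10^8 / 6.564 = 3.35×10^7 s.
Equilibrium anomaly ΔT_eq = F / λ = 143.7 / 6.564 = 21.9 K.
t = 357.7 days = 3.09×10^7 s, so t/τ = 0.923.
ΔT(t) = ΔT_eq (1 − e^(−t/τ)) = 21.9 × (1 − e^−0.923) = 13.2 K.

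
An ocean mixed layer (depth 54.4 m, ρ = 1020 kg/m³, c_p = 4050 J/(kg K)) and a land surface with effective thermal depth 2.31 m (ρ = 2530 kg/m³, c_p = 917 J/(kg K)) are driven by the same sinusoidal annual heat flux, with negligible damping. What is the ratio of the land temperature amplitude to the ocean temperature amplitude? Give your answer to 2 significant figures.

42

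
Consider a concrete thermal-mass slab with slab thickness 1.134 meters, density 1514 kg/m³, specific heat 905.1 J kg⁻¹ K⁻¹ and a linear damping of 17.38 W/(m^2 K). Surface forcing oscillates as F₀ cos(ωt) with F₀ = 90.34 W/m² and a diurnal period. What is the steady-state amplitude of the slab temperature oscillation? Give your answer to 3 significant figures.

Areal heat capacity C = ρ c_p D = 1514 × 905.1 × 1.134 = 1.55×10^6 J/(m^2 K).
Angular frequency ω = 2π / T = 2π / 86400 s = 7.27×10^-5 s⁻¹.
√((Cω)² + λ²) = √((113)² + 17.38²) = 114 W/(m²·K).
Amplitude A = F₀ / √((Cω)²+λ²) = 90.34 / 114 = 0.790 K.

0.790 K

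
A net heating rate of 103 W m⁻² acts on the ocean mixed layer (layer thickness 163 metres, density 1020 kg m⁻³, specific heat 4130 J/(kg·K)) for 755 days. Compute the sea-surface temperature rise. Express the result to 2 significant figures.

9.8 K

Areal heat capacity C = ρ c_p D = 1020 × 4130 × 163 = 6.87×10^8 J/(m^2 K).
Net heat input Q = F Δt = 103 × (755 days × 86400 s/day) = 6.72×10^9 J/m².
ΔT = Q / C = 6.72×10^9 / 6.87×10^8 = 9.78 K.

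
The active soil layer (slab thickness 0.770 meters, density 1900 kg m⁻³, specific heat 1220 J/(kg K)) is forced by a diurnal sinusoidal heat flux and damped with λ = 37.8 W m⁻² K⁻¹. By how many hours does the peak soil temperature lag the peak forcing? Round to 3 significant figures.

Areal heat capacity C = ρ c_p D = 1900 × 1220 × 0.770 = 1.78×10^6 J m⁻² K⁻¹.
ω = 2π / 86400 s = 7.27×10^-5 s⁻¹.
Phase lag φ = arctan(Cω/λ) = arctan(130/37.8) = 1.29 rad.
Time lag = φ / ω = 1.29 / 7.27×10^-5 = 17700 s = 4.92 hours.

4.92 hours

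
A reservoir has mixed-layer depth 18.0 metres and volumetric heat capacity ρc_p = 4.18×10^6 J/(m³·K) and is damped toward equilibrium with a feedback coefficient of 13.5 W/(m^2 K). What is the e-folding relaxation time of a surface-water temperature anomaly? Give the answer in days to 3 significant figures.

Areal heat capacity C = ρc_p × D = 4.18×10^6 × 18.0 = 7.52×10^7 J/(m²·K).
Relaxation time τ = C / λ = 7.52×10^7 / 13.5 = 5.57×10^6 s.
In days: 5.57×10^6 s / (86400 s/day) = 64.5 days.

64.5 days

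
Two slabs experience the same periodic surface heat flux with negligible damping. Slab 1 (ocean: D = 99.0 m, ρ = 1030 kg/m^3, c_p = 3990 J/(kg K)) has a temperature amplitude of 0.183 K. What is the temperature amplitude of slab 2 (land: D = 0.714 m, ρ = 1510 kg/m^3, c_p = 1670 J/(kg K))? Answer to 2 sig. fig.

C_ocean = 4.07×10^8 J/(m²·K); C_land = 1.80×10^6 J/(m²·K).
A ∝ 1/C ⇒ A_land = A_ocean × C_ocean/C_land = 0.183 × 226 = 41.4 K.

41 K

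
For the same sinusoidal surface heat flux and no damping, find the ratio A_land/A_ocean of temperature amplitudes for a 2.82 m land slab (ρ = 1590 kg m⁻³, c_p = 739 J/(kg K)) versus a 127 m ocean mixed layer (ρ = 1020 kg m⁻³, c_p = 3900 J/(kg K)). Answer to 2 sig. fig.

150

C_ocean = 1020 × 3900 × 127 = 5.05×10^8 J/(m²·K).
C_land = 1590 × 739 × 2.82 = 3.31×10^6 J/(m²·K).
Undamped amplitude ∝ 1/C, so A_land/A_ocean = C_ocean/C_land = 152.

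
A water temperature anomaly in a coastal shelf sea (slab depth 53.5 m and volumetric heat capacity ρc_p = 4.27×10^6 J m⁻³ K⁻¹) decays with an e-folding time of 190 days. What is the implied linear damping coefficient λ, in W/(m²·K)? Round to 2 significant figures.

Areal heat capacity C = ρc_p × D = 4.27×10^6 × 53.5 = 2.28×10^8 J/(m^2 K).
τ = 190 days = 1.64×10^7 s.
λ = C / τ = 2.28×10^8 / 1.64×10^7 = 13.9 W/(m²·K).

14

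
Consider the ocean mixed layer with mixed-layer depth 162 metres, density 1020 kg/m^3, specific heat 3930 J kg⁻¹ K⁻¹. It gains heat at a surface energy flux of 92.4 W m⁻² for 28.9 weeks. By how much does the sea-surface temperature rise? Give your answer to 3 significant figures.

Areal heat capacity C = ρ c_p D = 1020 × 3930 × 162 = 6.49×10^8 J/(m²·K).
Net heat input Q = F Δt = 92.4 × (28.9 weeks × 6.048×10^5 s/week) = 1.62×10^9 J/m².
ΔT = Q / C = 1.62×10^9 / 6.49×10^8 = 2.49 K.

2.49 K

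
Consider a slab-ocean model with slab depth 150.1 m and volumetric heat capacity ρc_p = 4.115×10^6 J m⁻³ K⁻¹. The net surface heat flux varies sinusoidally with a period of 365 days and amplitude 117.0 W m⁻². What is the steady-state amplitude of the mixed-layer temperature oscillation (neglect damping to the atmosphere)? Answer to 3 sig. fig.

Areal heat capacity C = ρc_p × D = 4.115×10^6 × 150.1 = 6.18×10^8 J m⁻² K⁻¹.
Angular frequency ω = 2π / T = 2π / 3.15×10^7 s = 1.99×10^-7 s⁻¹.
Cω = 6.18×10^8 × 1.99×10^-7 = 123 W/(m²·K).
Amplitude A = F₀ / (Cω) = 117.0 / 123 = 0.951 K.

0.951 K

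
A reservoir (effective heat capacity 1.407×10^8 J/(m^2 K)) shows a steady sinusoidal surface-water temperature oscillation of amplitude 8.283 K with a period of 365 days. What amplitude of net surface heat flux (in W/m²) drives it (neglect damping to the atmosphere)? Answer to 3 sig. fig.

232

Areal heat capacity C = 1.407×10^8 J/(m^2 K) (given).
ω = 2π / 3.15×10^7 s = 1.99×10^-7 s⁻¹.
Cω = 1.41×10^8 × 1.99×10^-7 = 28.0 W/(m²·K).
F₀ = A × Cω = 8.283 × 28.0 = 232 W/m².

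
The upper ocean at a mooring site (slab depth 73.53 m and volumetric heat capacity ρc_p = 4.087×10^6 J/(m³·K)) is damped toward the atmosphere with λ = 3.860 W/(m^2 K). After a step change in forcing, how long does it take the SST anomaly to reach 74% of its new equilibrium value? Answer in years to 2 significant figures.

Areal heat capacity C = ρc_p × D = 4.087×10^6 × 73.53 = 3.01×10^8 J/(m^2 K).
τ = C / λ = 3.01×10^8 / 3.860 = 7.79×10^7 s.
Fraction reached: 1 − e^(−t/τ) = 0.74 ⇒ t = −τ ln(1 − 0.74) = τ × 1.35.
t = 1.05×10^8 s = 3.32 years.

3.3 years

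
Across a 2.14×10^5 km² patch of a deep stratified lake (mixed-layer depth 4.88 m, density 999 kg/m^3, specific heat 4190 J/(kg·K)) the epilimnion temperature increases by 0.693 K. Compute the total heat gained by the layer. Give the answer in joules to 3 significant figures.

Areal heat capacity C = ρ c_p D = 999 × 4190 × 4.88 = 2.04×10^7 J m⁻² K⁻¹.
Heat per unit area: q = C ΔT = 2.04×10^7 × 0.693 = 1.42×10^7 J/m².
Total heat: Q = q × A = 1.42×10^7 × (2.14×10^5 × 10⁶ m²) = 3.03×10^18 J.

3.03×10^18 J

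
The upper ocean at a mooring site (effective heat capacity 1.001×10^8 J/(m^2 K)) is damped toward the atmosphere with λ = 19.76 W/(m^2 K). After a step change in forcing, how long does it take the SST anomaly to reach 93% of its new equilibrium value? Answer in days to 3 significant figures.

156 days

Areal heat capacity C = 1.001×10^8 J/(m^2 K) (given).
τ = C / λ = 1.00×10^8 / 19.76 = 5.07×10^6 s.
Fraction reached: 1 − e^(−t/τ) = 0.93 ⇒ t = −τ ln(1 − 0.93) = τ × 2.66.
t = 1.35×10^7 s = 156 days.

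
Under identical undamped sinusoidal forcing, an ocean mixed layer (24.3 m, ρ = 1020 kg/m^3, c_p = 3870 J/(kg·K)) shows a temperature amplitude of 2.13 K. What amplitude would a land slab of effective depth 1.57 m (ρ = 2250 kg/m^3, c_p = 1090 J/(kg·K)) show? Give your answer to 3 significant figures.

53.1 K

C_ocean = 9.59×10^7 J/(m²·K); C_land = 3.85×10^6 J/(m²·K).
A ∝ 1/C ⇒ A_land = A_ocean × C_ocean/C_land = 2.13 × 24.9 = 53.1 K.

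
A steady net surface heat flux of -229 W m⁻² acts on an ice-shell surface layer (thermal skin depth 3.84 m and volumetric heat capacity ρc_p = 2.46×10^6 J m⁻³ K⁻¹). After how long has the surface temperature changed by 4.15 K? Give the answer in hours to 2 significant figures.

Areal heat capacity C = ρc_p × D = 2.46×10^6 × 3.84 = 9.45×10^6 J m⁻² K⁻¹.
Time required: Δt = C ΔT / F = 9.45×10^6 × -4.15 / -229 = 1.71×10^5 s.
In hours: 1.71×10^5 s / (3600 s/hour) = 47.6 hours.

48 hours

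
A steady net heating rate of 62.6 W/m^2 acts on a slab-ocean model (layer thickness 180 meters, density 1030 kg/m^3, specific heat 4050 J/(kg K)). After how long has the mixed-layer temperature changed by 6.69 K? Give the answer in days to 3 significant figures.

Areal heat capacity C = ρ c_p D = 1030 × 4050 × 180 = 7.51×10^8 J/(m^2 K).
Time required: Δt = C ΔT / F = 7.51×10^8 × 6.69 / 62.6 = 8.02×10^7 s.
In days: 8.02×10^7 s / (86400 s/day) = 929 days.

929 days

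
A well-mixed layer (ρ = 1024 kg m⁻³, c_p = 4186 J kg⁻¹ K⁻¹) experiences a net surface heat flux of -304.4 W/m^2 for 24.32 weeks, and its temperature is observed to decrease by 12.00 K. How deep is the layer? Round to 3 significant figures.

Heat input Q = F Δt = -304.4 × 1.47×10^7 s = -4.48×10^9 J/m².
Required areal heat capacity C = Q / ΔT = 3.73×10^8 J/(m²·K).
Depth D = C / (ρ c_p) = 3.73×10^8 / (1024 × 4186) = 87.0 m.

87.0 m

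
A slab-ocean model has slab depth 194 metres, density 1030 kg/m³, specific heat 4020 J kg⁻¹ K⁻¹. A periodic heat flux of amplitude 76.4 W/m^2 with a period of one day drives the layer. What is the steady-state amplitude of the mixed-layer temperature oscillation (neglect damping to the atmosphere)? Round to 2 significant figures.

Areal heat capacity C = ρ c_p D = 1030 × 4020 × 194 = 8.03×10^8 J/(m^2 K).
Angular frequency ω = 2π / T = 2π / 86400 s = 7.27×10^-5 s⁻¹.
Cω = 8.03×10^8 × 7.27×10^-5 = 58400 W/(m²·K).
Amplitude A = F₀ / (Cω) = 76.4 / 58400 = 0.00131 K.

0.0013 K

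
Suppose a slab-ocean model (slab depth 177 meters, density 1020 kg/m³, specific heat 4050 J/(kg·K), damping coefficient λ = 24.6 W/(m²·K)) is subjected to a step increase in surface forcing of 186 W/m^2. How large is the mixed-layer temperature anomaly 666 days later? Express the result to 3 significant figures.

6.47 K

Areal heat capacity C = ρ c_p D = 1020 × 4050 × 177 = 7.31×10^8 J/(m^2 K).
τ = C / λ = 7.31×10^8 / 24.6 = 2.97×10^7 s.
Equilibrium anomaly ΔT_eq = F / λ = 186 / 24.6 = 7.56 K.
t = 666 days = 5.75×10^7 s, so t/τ = 1.94.
ΔT(t) = ΔT_eq (1 − e^(−t/τ)) = 7.56 × (1 − e^−1.94) = 6.47 K.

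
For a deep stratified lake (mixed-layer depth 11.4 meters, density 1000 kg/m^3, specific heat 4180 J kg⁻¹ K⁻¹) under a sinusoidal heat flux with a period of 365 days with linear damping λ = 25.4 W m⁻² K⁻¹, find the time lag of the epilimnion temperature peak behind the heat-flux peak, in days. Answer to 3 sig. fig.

Areal heat capacity C = ρ c_p D = 1000 × 4180 × 11.4 = 4.77×10^7 J m⁻² K⁻¹.
ω = 2π / 3.15×10^7 s = 1.99×10^-7 s⁻¹.
Phase lag φ = arctan(Cω/λ) = arctan(9.49/25.4) = 0.358 rad.
Time lag = φ / ω = 0.358 / 1.99×10^-7 = 1.80×10^6 s = 20.8 days.

20.8 days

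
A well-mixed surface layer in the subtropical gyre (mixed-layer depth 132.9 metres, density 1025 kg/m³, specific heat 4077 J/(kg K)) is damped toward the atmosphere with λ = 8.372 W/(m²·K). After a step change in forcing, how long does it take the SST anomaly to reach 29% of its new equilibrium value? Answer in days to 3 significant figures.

263 days

Areal heat capacity C = ρ c_p D = 1025 × 4077 × 132.9 = 5.55×10^8 J/(m²·K).
τ = C / λ = 5.55×10^8 / 8.372 = 6.63×10^7 s.
Fraction reached: 1 − e^(−t/τ) = 0.29 ⇒ t = −τ ln(1 − 0.29) = τ × 0.342.
t = 2.27×10^7 s = 263 days.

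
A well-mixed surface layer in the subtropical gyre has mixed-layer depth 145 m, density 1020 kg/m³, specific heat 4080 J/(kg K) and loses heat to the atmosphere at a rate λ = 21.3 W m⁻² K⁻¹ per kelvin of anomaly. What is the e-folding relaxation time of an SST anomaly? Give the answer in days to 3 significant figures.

328 days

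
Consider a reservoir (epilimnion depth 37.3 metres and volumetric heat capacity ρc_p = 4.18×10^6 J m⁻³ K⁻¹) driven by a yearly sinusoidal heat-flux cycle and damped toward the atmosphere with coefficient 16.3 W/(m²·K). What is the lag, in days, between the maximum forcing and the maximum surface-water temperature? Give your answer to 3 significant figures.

Areal heat capacity C = ρc_p × D = 4.18×10^6 × 37.3 = 1.56×10^8 J m⁻² K⁻¹.
ω = 2π / 3.15×10^7 s = 1.99×10^-7 s⁻¹.
Phase lag φ = arctan(Cω/λ) = arctan(31.1/16.3) = 1.09 rad.
Time lag = φ / ω = 1.09 / 1.99×10^-7 = 5.46×10^6 s = 63.2 days.

63.2 days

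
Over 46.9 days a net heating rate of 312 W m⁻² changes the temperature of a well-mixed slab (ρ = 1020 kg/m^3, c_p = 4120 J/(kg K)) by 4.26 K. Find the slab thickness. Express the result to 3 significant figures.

70.6 m

Heat input Q = F Δt = 312 × 4.05×10^6 s = 1.26×10^9 J/m².
Required areal heat capacity C = Q / ΔT = 2.97×10^8 J/(m²·K).
Depth D = C / (ρ c_p) = 2.97×10^8 / (1020 × 4120) = 70.6 m.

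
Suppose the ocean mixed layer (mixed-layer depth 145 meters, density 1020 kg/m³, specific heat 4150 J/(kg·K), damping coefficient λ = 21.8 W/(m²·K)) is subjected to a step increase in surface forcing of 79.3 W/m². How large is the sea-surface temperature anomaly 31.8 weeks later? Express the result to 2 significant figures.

Areal heat capacity C = ρ c_p D = 1020 × 4150 × 145 = 6.14×10^8 J/(m²·K).
τ = C / λ = 6.14×10^8 / 21.8 = 2.82×10^7 s.
Equilibrium anomaly ΔT_eq = F / λ = 79.3 / 21.8 = 3.64 K.
t = 31.8 weeks = 1.92×10^7 s, so t/τ = 0.683.
ΔT(t) = ΔT_eq (1 − e^(−t/τ)) = 3.64 × (1 − e^−0.683) = 1.80 K.

1.8 K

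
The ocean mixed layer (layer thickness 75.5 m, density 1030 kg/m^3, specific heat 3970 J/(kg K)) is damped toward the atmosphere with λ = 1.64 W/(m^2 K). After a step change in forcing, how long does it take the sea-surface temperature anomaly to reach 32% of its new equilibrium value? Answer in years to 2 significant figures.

2.3 years

Areal heat capacity C = ρ c_p D = 1030 × 3970 × 75.5 = 3.09×10^8 J/(m^2 K).
τ = C / λ = 3.09×10^8 / 1.64 = 1.88×10^8 s.
Fraction reached: 1 − e^(−t/τ) = 0.32 ⇒ t = −τ ln(1 − 0.32) = τ × 0.386.
t = 7.26×10^7 s = 2.30 years.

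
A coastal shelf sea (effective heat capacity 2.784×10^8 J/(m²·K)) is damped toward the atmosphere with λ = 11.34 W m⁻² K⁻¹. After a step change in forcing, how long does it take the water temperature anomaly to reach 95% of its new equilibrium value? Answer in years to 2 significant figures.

2.3 years

Areal heat capacity C = 2.784×10^8 J/(m²·K) (given).
τ = C / λ = 2.78×10^8 / 11.34 = 2.46×10^7 s.
Fraction reached: 1 − e^(−t/τ) = 0.95 ⇒ t = −τ ln(1 − 0.95) = τ × 3.00.
t = 7.35×10^7 s = 2.33 years.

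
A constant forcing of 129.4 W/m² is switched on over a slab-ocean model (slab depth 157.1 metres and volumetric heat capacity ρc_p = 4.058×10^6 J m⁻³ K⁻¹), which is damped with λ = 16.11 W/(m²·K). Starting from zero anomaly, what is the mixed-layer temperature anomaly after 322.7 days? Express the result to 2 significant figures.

4.1 K

Areal heat capacity C = ρc_p × D = 4.058×10^6 × 157.1 = 6.38×10^8 J m⁻² K⁻¹.
τ = C / λ = 6.38×10^8 / 16.11 = 3.96×10^7 s.
Equilibrium anomaly ΔT_eq = F / λ = 129.4 / 16.11 = 8.03 K.
t = 322.7 days = 2.79×10^7 s, so t/τ = 0.705.
ΔT(t) = ΔT_eq (1 − e^(−t/τ)) = 8.03 × (1 − e^−0.705) = 4.06 K.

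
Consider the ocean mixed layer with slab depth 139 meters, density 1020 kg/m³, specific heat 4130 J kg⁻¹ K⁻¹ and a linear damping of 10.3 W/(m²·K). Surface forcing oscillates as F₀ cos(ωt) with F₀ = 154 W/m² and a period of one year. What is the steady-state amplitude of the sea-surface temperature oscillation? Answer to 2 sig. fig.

1.3 K

Areal heat capacity C = ρ c_p D = 1020 × 4130 × 139 = 5.86×10^8 J/(m²·K).
Angular frequency ω = 2π / T = 2π / 3.15×10^7 s = 1.99×10^-7 s⁻¹.
√((Cω)² + λ²) = √((117)² + 10.3²) = 117 W/(m²·K).
Amplitude A = F₀ / √((Cω)²+λ²) = 154 / 117 = 1.31 K.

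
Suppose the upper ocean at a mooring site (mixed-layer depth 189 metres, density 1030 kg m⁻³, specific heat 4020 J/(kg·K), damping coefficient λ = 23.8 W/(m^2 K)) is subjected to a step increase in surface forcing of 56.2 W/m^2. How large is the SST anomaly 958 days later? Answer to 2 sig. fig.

2.2 K

Areal heat capacity C = ρ c_p D = 1030 × 4020 × 189 = 7.83×10^8 J m⁻² K⁻¹.
τ = C / λ = 7.83×10^8 / 23.8 = 3.29×10^7 s.
Equilibrium anomaly ΔT_eq = F / λ = 56.2 / 23.8 = 2.36 K.
t = 958 days = 8.28×10^7 s, so t/τ = 2.52.
ΔT(t) = ΔT_eq (1 − e^(−t/τ)) = 2.36 × (1 − e^−2.52) = 2.17 K.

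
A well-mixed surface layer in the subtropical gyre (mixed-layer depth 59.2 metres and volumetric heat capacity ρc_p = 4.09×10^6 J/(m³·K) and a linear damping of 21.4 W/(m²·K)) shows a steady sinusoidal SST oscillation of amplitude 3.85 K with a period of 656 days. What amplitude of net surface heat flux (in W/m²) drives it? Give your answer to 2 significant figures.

Areal heat capacity C = ρc_p × D = 4.09×10^6 × 59.2 = 2.42×10^8 J m⁻² K⁻¹.
ω = 2π / 5.67×10^7 s = 1.11×10^-7 s⁻¹.
√((Cω)² + λ²) = √((26.8)² + 21.4²) = 34.3 W/(m²·K).
F₀ = A × √((Cω)²+λ²) = 3.85 × 34.3 = 132 W/m².

130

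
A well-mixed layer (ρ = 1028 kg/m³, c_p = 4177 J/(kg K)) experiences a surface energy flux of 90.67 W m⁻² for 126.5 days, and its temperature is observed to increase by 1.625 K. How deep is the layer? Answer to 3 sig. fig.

Heat input Q = F Δt = 90.67 × 1.09×10^7 s = 9.91×10^8 J/m².
Required areal heat capacity C = Q / ΔT = 6.10×10^8 J/(m²·K).
Depth D = C / (ρ c_p) = 6.10×10^8 / (1028 × 4177) = 142 m.

142 m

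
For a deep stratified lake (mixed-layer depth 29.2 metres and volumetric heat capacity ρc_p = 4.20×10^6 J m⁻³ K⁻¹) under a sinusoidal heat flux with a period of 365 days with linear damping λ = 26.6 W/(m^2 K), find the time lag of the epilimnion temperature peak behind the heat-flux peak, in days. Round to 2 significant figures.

Areal heat capacity C = ρc_p × D = 4.20×10^6 × 29.2 = 1.23×10^8 J/(m²·K).
ω = 2π / 3.15×10^7 s = 1.99×10^-7 s⁻¹.
Phase lag φ = arctan(Cω/λ) = arctan(24.4/26.6) = 0.743 rad.
Time lag = φ / ω = 0.743 / 1.99×10^-7 = 3.73×10^6 s = 43.2 days.

43 days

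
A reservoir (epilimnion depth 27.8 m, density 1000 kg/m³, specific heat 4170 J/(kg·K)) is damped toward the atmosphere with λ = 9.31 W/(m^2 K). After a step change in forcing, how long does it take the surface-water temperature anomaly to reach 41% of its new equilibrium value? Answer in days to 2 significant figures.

76 days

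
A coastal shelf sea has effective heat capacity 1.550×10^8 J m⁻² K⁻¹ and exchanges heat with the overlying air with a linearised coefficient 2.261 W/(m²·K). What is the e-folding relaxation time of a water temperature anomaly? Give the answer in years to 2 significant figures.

Areal heat capacity C = 1.550×10^8 J m⁻² K⁻¹ (given).
Relaxation time τ = C / λ = 1.55×10^8 / 2.261 = 6.86×10^7 s.
In years: 6.86×10^7 s / (3.156×10^7 s/year) = 2.17 years.

2.2 years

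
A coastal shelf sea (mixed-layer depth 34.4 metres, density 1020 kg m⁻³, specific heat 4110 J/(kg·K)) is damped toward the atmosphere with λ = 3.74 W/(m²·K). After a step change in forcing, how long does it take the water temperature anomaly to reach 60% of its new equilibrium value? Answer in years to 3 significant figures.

Areal heat capacity C = ρ c_p D = 1020 × 4110 × 34.4 = 1.44×10^8 J/(m²·K).
τ = C / λ = 1.44×10^8 / 3.74 = 3.86×10^7 s.
Fraction reached: 1 − e^(−t/τ) = 0.60 ⇒ t = −τ ln(1 − 0.60) = τ × 0.916.
t = 3.53×10^7 s = 1.12 years.

1.12 years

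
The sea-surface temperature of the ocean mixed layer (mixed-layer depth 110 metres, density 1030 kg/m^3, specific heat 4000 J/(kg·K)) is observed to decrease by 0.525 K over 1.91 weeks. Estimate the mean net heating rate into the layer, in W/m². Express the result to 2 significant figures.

-210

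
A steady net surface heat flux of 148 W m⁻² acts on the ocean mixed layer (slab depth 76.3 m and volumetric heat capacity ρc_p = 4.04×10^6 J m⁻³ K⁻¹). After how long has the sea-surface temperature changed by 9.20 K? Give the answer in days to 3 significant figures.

Areal heat capacity C = ρc_p × D = 4.04×10^6 × 76.3 = 3.08×10^8 J m⁻² K⁻¹.
Time required: Δt = C ΔT / F = 3.08×10^8 × 9.20 / 148 = 1.92×10^7 s.
In days: 1.92×10^7 s / (86400 s/day) = 222 days.

222 days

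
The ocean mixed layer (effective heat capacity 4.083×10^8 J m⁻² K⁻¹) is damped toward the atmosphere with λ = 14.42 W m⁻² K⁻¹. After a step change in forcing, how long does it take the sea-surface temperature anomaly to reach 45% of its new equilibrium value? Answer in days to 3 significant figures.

Areal heat capacity C = 4.083×10^8 J m⁻² K⁻¹ (given).
τ = C / λ = 4.08×10^8 / 14.42 = 2.83×10^7 s.
Fraction reached: 1 − e^(−t/τ) = 0.45 ⇒ t = −τ ln(1 − 0.45) = τ × 0.598.
t = 1.69×10^7 s = 196 days.

196 days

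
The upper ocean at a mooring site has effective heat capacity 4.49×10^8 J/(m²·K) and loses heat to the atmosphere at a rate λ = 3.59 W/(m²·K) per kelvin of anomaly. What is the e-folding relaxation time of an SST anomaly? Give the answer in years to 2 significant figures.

4.0 years

Areal heat capacity C = 4.49×10^8 J/(m²·K) (given).
Relaxation time τ = C / λ = 4.49×10^8 / 3.59 = 1.25×10^8 s.
In years: 1.25×10^8 s / (3.156×10^7 s/year) = 3.96 years.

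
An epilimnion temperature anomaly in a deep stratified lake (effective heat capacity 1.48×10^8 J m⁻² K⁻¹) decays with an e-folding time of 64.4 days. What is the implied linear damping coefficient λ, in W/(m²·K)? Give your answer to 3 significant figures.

26.6

Areal heat capacity C = 1.48×10^8 J m⁻² K⁻¹ (given).
τ = 64.4 days = 5.56×10^6 s.
λ = C / τ = 1.48×10^8 / 5.56×10^6 = 26.6 W/(m²·K).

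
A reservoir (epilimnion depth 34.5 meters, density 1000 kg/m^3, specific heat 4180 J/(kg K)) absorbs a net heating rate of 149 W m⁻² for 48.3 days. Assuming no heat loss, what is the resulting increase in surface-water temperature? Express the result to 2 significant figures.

Areal heat capacity C = ρ c_p D = 1000 × 4180 × 34.5 = 1.44×10^8 J m⁻² K⁻¹.
Net heat input Q = F Δt = 149 × (48.3 days × 86400 s/day) = 6.22×10^8 J/m².
ΔT = Q / C = 6.22×10^8 / 1.44×10^8 = 4.31 K.

4.3 K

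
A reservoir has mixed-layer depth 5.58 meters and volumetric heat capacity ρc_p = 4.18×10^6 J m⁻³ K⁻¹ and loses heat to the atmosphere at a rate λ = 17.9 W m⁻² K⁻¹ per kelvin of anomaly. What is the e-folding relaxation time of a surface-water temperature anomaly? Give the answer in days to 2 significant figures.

Areal heat capacity C = ρc_p × D = 4.18×10^6 × 5.58 = 2.33×10^7 J/(m^2 K).
Relaxation time τ = C / λ = 2.33×10^7 / 17.9 = 1.30×10^6 s.
In days: 1.30×10^6 s / (86400 s/day) = 15.1 days.

15 days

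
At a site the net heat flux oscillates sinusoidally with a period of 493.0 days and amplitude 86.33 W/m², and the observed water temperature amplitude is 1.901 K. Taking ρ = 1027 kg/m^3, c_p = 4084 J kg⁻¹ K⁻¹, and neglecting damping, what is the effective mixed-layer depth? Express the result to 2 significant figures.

73 m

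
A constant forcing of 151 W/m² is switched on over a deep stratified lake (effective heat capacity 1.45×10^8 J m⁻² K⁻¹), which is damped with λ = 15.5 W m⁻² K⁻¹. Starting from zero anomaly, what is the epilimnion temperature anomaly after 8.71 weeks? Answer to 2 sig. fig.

Areal heat capacity C = 1.45×10^8 J m⁻² K⁻¹ (given).
τ = C / λ = 1.45×10^8 / 15.5 = 9.35×10^6 s.
Equilibrium anomaly ΔT_eq = F / λ = 151 / 15.5 = 9.74 K.
t = 8.71 weeks = 5.27×10^6 s, so t/τ = 0.563.
ΔT(t) = ΔT_eq (1 − e^(−t/τ)) = 9.74 × (1 − e^−0.563) = 4.19 K.

4.2 K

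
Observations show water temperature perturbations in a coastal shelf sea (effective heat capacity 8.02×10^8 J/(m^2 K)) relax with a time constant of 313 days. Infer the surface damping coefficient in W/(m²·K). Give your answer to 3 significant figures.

29.7

Areal heat capacity C = 8.02×10^8 J/(m^2 K) (given).
τ = 313 days = 2.70×10^7 s.
λ = C / τ = 8.02×10^8 / 2.70×10^7 = 29.7 W/(m²·K).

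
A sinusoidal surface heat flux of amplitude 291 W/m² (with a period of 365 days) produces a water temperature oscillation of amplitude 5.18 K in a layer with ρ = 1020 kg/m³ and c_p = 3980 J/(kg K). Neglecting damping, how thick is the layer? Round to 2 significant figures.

ω = 2π / 3.15×10^7 s = 1.99×10^-7 s⁻¹.
Required C = F₀ / (A ω) = 291 / (5.18 × 1.99×10^-7) = 2.82×10^8 J/(m²·K).
D = C / (ρ c_p) = 2.82×10^8 / (1020 × 3980) = 69.5 m.

69 m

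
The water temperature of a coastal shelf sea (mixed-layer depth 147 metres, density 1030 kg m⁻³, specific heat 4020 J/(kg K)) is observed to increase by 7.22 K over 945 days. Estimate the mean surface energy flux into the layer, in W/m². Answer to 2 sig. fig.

54

Areal heat capacity C = ρ c_p D = 1030 × 4020 × 147 = 6.09×10^8 J m⁻² K⁻¹.
Required heat per unit area: Q = C ΔT = 6.09×10^8 × 7.22 = 4.39×10^9 J/m².
Flux F = Q / Δt = 4.39×10^9 / 8.16×10^7 s = 53.8 W/m².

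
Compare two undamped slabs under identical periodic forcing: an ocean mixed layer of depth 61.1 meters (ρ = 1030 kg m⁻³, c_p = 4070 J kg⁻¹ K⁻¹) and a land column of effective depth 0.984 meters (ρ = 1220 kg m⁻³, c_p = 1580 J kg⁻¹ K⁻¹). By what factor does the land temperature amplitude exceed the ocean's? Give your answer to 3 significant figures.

C_ocean = 1030 × 4070 × 61.1 = 2.56×10^8 J/(m²·K).
C_land = 1220 × 1580 × 0.984 = 1.90×10^6 J/(m²·K).
Undamped amplitude ∝ 1/C, so A_land/A_ocean = C_ocean/C_land = 135.

135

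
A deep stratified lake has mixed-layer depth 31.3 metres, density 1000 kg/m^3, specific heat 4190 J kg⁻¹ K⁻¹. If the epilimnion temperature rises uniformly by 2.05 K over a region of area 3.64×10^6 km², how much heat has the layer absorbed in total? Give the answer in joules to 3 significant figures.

9.79×10^20 J

Areal heat capacity C = ρ c_p D = 1000 × 4190 × 31.3 = 1.31×10^8 J m⁻² K⁻¹.
Heat per unit area: q = C ΔT = 1.31×10^8 × 2.05 = 2.69×10^8 J/m².
Total heat: Q = q × A = 2.69×10^8 × (3.64×10^6 × 10⁶ m²) = 9.79×10^20 J.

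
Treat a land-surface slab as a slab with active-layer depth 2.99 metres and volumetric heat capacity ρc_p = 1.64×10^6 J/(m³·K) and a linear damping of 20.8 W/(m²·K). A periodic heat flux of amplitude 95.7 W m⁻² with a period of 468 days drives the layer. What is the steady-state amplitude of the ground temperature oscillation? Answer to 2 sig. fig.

4.6 K

Areal heat capacity C = ρc_p × D = 1.64×10^6 × 2.99 = 4.90×10^6 J m⁻² K⁻¹.
Angular frequency ω = 2π / T = 2π / 4.04×10^7 s = 1.55×10^-7 s⁻¹.
√((Cω)² + λ²) = √((0.762)² + 20.8²) = 20.8 W/(m²·K).
Amplitude A = F₀ / √((Cω)²+λ²) = 95.7 / 20.8 = 4.60 K.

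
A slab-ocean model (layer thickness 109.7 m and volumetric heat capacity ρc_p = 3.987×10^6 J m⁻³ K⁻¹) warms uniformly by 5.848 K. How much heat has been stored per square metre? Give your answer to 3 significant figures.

Areal heat capacity C = ρc_p × D = 3.987×10^6 × 109.7 = 4.37×10^8 J m⁻² K⁻¹.
ΔQ = C ΔT = 4.37×10^8 × 5.848 = 2.56×10^9 J/m².

2.56×10^9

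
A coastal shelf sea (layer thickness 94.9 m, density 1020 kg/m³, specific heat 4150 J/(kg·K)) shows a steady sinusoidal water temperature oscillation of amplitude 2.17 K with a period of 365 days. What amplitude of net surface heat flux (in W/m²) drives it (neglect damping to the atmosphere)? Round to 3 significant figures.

Areal heat capacity C = ρ c_p D = 1020 × 4150 × 94.9 = 4.02×10^8 J/(m^2 K).
ω = 2π / 3.15×10^7 s = 1.99×10^-7 s⁻¹.
Cω = 4.02×10^8 × 1.99×10^-7 = 80.0 W/(m²·K).
F₀ = A × Cω = 2.17 × 80.0 = 174 W/m².

174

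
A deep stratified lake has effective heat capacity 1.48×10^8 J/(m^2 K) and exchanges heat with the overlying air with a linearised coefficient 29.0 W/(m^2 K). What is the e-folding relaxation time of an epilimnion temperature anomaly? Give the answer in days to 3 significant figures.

59.1 days

Areal heat capacity C = 1.48×10^8 J/(m^2 K) (given).
Relaxation time τ = C / λ = 1.48×10^8 / 29.0 = 5.10×10^6 s.
In days: 5.10×10^6 s / (86400 s/day) = 59.1 days.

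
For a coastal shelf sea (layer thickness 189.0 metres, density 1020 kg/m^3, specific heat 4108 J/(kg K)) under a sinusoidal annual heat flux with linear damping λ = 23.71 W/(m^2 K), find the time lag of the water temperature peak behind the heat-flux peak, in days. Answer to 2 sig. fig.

83 days

Areal heat capacity C = ρ c_p D = 1020 × 4108 × 189.0 = 7.92×10^8 J m⁻² K⁻¹.
ω = 2π / 3.15×10^7 s = 1.99×10^-7 s⁻¹.
Phase lag φ = arctan(Cω/λ) = arctan(158/23.71) = 1.42 rad.
Time lag = φ / ω = 1.42 / 1.99×10^-7 = 7.14×10^6 s = 82.6 days.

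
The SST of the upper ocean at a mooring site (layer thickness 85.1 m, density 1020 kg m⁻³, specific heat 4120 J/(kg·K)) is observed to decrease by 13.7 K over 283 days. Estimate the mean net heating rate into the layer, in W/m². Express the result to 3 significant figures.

-200

Areal heat capacity C = ρ c_p D = 1020 × 4120 × 85.1 = 3.58×10^8 J/(m^2 K).
Required heat per unit area: Q = C ΔT = 3.58×10^8 × -13.7 = -4.90×10^9 J/m².
Flux F = Q / Δt = -4.90×10^9 / 2.45×10^7 s = -200 W/m².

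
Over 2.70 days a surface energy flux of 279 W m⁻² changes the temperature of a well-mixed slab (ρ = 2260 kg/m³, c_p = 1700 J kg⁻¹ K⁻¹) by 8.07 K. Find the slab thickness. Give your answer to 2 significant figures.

2.1 m

Heat input Q = F Δt = 279 × 2.33×10^5 s = 6.51×10^7 J/m².
Required areal heat capacity C = Q / ΔT = 8.07×10^6 J/(m²·K).
Depth D = C / (ρ c_p) = 8.07×10^6 / (2260 × 1700) = 2.10 m.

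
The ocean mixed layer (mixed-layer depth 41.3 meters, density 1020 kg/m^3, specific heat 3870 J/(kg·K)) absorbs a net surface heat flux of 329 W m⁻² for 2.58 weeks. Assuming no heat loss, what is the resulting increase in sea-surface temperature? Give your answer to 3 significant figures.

3.15 K

Areal heat capacity C = ρ c_p D = 1020 × 3870 × 41.3 = 1.63×10^8 J/(m^2 K).
Net heat input Q = F Δt = 329 × (2.58 weeks × 6.048×10^5 s/week) = 5.13×10^8 J/m².
ΔT = Q / C = 5.13×10^8 / 1.63×10^8 = 3.15 K.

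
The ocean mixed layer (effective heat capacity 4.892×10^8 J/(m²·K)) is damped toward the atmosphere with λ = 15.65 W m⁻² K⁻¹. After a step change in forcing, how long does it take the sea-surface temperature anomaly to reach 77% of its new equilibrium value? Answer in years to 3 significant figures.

Areal heat capacity C = 4.892×10^8 J/(m²·K) (given).
τ = C / λ = 4.89×10^8 / 15.65 = 3.13×10^7 s.
Fraction reached: 1 − e^(−t/τ) = 0.77 ⇒ t = −τ ln(1 − 0.77) = τ × 1.47.
t = 4.59×10^7 s = 1.46 years.

1.46 years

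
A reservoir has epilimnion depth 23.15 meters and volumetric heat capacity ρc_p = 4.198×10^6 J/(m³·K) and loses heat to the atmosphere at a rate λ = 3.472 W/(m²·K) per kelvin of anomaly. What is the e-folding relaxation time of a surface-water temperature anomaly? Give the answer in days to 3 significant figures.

Areal heat capacity C = ρc_p × D = 4.198×10^6 × 23.15 = 9.72×10^7 J m⁻² K⁻¹.
Relaxation time τ = C / λ = 9.72×10^7 / 3.472 = 2.80×10^7 s.
In days: 2.80×10^7 s / (86400 s/day) = 324 days.

324 days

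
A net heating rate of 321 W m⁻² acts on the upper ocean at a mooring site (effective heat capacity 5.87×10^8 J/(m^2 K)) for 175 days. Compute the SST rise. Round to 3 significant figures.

8.27 K

Areal heat capacity C = 5.87×10^8 J/(m^2 K) (given).
Net heat input Q = F Δt = 321 × (175 days × 86400 s/day) = 4.85×10^9 J/m².
ΔT = Q / C = 4.85×10^9 / 5.87×10^8 = 8.27 K.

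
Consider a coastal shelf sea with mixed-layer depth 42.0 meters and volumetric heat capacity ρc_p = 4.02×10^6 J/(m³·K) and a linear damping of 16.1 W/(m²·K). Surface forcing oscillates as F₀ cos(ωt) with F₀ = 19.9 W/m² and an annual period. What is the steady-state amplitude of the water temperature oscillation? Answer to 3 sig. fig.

Areal heat capacity C = ρc_p × D = 4.02×10^6 × 42.0 = 1.69×10^8 J/(m²·K).
Angular frequency ω = 2π / T = 2π / 3.15×10^7 s = 1.99×10^-7 s⁻¹.
√((Cω)² + λ²) = √((33.6)² + 16.1²) = 37.3 W/(m²·K).
Amplitude A = F₀ / √((Cω)²+λ²) = 19.9 / 37.3 = 0.534 K.

0.534 K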